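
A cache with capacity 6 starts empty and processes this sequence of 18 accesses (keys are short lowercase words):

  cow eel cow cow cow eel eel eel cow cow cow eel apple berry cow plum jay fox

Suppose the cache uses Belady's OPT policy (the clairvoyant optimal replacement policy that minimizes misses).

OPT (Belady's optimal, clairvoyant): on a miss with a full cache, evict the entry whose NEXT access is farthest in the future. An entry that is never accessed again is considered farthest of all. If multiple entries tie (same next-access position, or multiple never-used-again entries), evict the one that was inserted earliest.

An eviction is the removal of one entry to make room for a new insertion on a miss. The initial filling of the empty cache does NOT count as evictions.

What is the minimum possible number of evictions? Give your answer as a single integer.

Answer: 1

Derivation:
OPT (Belady) simulation (capacity=6):
  1. access cow: MISS. Cache: [cow]
  2. access eel: MISS. Cache: [cow eel]
  3. access cow: HIT. Next use of cow: step 4. Cache: [cow eel]
  4. access cow: HIT. Next use of cow: step 5. Cache: [cow eel]
  5. access cow: HIT. Next use of cow: step 9. Cache: [cow eel]
  6. access eel: HIT. Next use of eel: step 7. Cache: [cow eel]
  7. access eel: HIT. Next use of eel: step 8. Cache: [cow eel]
  8. access eel: HIT. Next use of eel: step 12. Cache: [cow eel]
  9. access cow: HIT. Next use of cow: step 10. Cache: [cow eel]
  10. access cow: HIT. Next use of cow: step 11. Cache: [cow eel]
  11. access cow: HIT. Next use of cow: step 15. Cache: [cow eel]
  12. access eel: HIT. Next use of eel: never. Cache: [cow eel]
  13. access apple: MISS. Cache: [cow eel apple]
  14. access berry: MISS. Cache: [cow eel apple berry]
  15. access cow: HIT. Next use of cow: never. Cache: [cow eel apple berry]
  16. access plum: MISS. Cache: [cow eel apple berry plum]
  17. access jay: MISS. Cache: [cow eel apple berry plum jay]
  18. access fox: MISS, evict cow (next use: never). Cache: [eel apple berry plum jay fox]
Total: 11 hits, 7 misses, 1 evictions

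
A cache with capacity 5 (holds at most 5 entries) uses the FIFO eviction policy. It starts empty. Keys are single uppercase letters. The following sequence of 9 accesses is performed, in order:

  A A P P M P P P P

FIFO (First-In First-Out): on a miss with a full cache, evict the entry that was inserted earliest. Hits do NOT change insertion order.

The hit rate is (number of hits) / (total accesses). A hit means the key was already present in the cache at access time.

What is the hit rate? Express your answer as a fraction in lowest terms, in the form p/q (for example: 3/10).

Answer: 2/3

Derivation:
FIFO simulation (capacity=5):
  1. access A: MISS. Cache (old->new): [A]
  2. access A: HIT. Cache (old->new): [A]
  3. access P: MISS. Cache (old->new): [A P]
  4. access P: HIT. Cache (old->new): [A P]
  5. access M: MISS. Cache (old->new): [A P M]
  6. access P: HIT. Cache (old->new): [A P M]
  7. access P: HIT. Cache (old->new): [A P M]
  8. access P: HIT. Cache (old->new): [A P M]
  9. access P: HIT. Cache (old->new): [A P M]
Total: 6 hits, 3 misses, 0 evictions

Hit rate = 6/9 = 2/3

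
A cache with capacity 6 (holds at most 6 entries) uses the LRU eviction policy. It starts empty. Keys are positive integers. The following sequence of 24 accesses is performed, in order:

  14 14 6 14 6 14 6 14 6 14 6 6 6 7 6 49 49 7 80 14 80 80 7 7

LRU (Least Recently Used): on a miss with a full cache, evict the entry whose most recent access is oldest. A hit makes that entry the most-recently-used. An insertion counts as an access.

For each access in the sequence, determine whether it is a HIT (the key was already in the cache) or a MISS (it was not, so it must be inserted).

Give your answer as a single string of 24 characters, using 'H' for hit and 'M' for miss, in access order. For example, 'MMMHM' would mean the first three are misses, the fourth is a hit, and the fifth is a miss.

Answer: MHMHHHHHHHHHHMHMHHMHHHHH

Derivation:
LRU simulation (capacity=6):
  1. access 14: MISS. Cache (LRU->MRU): [14]
  2. access 14: HIT. Cache (LRU->MRU): [14]
  3. access 6: MISS. Cache (LRU->MRU): [14 6]
  4. access 14: HIT. Cache (LRU->MRU): [6 14]
  5. access 6: HIT. Cache (LRU->MRU): [14 6]
  6. access 14: HIT. Cache (LRU->MRU): [6 14]
  7. access 6: HIT. Cache (LRU->MRU): [14 6]
  8. access 14: HIT. Cache (LRU->MRU): [6 14]
  9. access 6: HIT. Cache (LRU->MRU): [14 6]
  10. access 14: HIT. Cache (LRU->MRU): [6 14]
  11. access 6: HIT. Cache (LRU->MRU): [14 6]
  12. access 6: HIT. Cache (LRU->MRU): [14 6]
  13. access 6: HIT. Cache (LRU->MRU): [14 6]
  14. access 7: MISS. Cache (LRU->MRU): [14 6 7]
  15. access 6: HIT. Cache (LRU->MRU): [14 7 6]
  16. access 49: MISS. Cache (LRU->MRU): [14 7 6 49]
  17. access 49: HIT. Cache (LRU->MRU): [14 7 6 49]
  18. access 7: HIT. Cache (LRU->MRU): [14 6 49 7]
  19. access 80: MISS. Cache (LRU->MRU): [14 6 49 7 80]
  20. access 14: HIT. Cache (LRU->MRU): [6 49 7 80 14]
  21. access 80: HIT. Cache (LRU->MRU): [6 49 7 14 80]
  22. access 80: HIT. Cache (LRU->MRU): [6 49 7 14 80]
  23. access 7: HIT. Cache (LRU->MRU): [6 49 14 80 7]
  24. access 7: HIT. Cache (LRU->MRU): [6 49 14 80 7]
Total: 19 hits, 5 misses, 0 evictions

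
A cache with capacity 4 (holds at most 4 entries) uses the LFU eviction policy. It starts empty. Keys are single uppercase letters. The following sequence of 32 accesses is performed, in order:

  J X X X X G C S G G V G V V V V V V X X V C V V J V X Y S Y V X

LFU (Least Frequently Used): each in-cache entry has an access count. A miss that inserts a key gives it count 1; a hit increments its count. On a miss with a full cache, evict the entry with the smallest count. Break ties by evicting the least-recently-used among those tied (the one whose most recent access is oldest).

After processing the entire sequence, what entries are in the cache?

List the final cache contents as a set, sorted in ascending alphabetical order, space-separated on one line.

Answer: G V X Y

Derivation:
LFU simulation (capacity=4):
  1. access J: MISS. Cache: [J(c=1)]
  2. access X: MISS. Cache: [J(c=1) X(c=1)]
  3. access X: HIT, count now 2. Cache: [J(c=1) X(c=2)]
  4. access X: HIT, count now 3. Cache: [J(c=1) X(c=3)]
  5. access X: HIT, count now 4. Cache: [J(c=1) X(c=4)]
  6. access G: MISS. Cache: [J(c=1) G(c=1) X(c=4)]
  7. access C: MISS. Cache: [J(c=1) G(c=1) C(c=1) X(c=4)]
  8. access S: MISS, evict J(c=1). Cache: [G(c=1) C(c=1) S(c=1) X(c=4)]
  9. access G: HIT, count now 2. Cache: [C(c=1) S(c=1) G(c=2) X(c=4)]
  10. access G: HIT, count now 3. Cache: [C(c=1) S(c=1) G(c=3) X(c=4)]
  11. access V: MISS, evict C(c=1). Cache: [S(c=1) V(c=1) G(c=3) X(c=4)]
  12. access G: HIT, count now 4. Cache: [S(c=1) V(c=1) X(c=4) G(c=4)]
  13. access V: HIT, count now 2. Cache: [S(c=1) V(c=2) X(c=4) G(c=4)]
  14. access V: HIT, count now 3. Cache: [S(c=1) V(c=3) X(c=4) G(c=4)]
  15. access V: HIT, count now 4. Cache: [S(c=1) X(c=4) G(c=4) V(c=4)]
  16. access V: HIT, count now 5. Cache: [S(c=1) X(c=4) G(c=4) V(c=5)]
  17. access V: HIT, count now 6. Cache: [S(c=1) X(c=4) G(c=4) V(c=6)]
  18. access V: HIT, count now 7. Cache: [S(c=1) X(c=4) G(c=4) V(c=7)]
  19. access X: HIT, count now 5. Cache: [S(c=1) G(c=4) X(c=5) V(c=7)]
  20. access X: HIT, count now 6. Cache: [S(c=1) G(c=4) X(c=6) V(c=7)]
  21. access V: HIT, count now 8. Cache: [S(c=1) G(c=4) X(c=6) V(c=8)]
  22. access C: MISS, evict S(c=1). Cache: [C(c=1) G(c=4) X(c=6) V(c=8)]
  23. access V: HIT, count now 9. Cache: [C(c=1) G(c=4) X(c=6) V(c=9)]
  24. access V: HIT, count now 10. Cache: [C(c=1) G(c=4) X(c=6) V(c=10)]
  25. access J: MISS, evict C(c=1). Cache: [J(c=1) G(c=4) X(c=6) V(c=10)]
  26. access V: HIT, count now 11. Cache: [J(c=1) G(c=4) X(c=6) V(c=11)]
  27. access X: HIT, count now 7. Cache: [J(c=1) G(c=4) X(c=7) V(c=11)]
  28. access Y: MISS, evict J(c=1). Cache: [Y(c=1) G(c=4) X(c=7) V(c=11)]
  29. access S: MISS, evict Y(c=1). Cache: [S(c=1) G(c=4) X(c=7) V(c=11)]
  30. access Y: MISS, evict S(c=1). Cache: [Y(c=1) G(c=4) X(c=7) V(c=11)]
  31. access V: HIT, count now 12. Cache: [Y(c=1) G(c=4) X(c=7) V(c=12)]
  32. access X: HIT, count now 8. Cache: [Y(c=1) G(c=4) X(c=8) V(c=12)]
Total: 21 hits, 11 misses, 7 evictions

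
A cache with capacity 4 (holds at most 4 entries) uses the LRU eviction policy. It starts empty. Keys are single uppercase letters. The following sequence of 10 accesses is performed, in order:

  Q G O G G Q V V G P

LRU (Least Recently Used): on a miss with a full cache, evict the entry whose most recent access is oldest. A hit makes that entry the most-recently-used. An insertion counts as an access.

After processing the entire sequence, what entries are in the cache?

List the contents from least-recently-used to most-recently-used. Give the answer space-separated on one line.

Answer: Q V G P

Derivation:
LRU simulation (capacity=4):
  1. access Q: MISS. Cache (LRU->MRU): [Q]
  2. access G: MISS. Cache (LRU->MRU): [Q G]
  3. access O: MISS. Cache (LRU->MRU): [Q G O]
  4. access G: HIT. Cache (LRU->MRU): [Q O G]
  5. access G: HIT. Cache (LRU->MRU): [Q O G]
  6. access Q: HIT. Cache (LRU->MRU): [O G Q]
  7. access V: MISS. Cache (LRU->MRU): [O G Q V]
  8. access V: HIT. Cache (LRU->MRU): [O G Q V]
  9. access G: HIT. Cache (LRU->MRU): [O Q V G]
  10. access P: MISS, evict O. Cache (LRU->MRU): [Q V G P]
Total: 5 hits, 5 misses, 1 evictions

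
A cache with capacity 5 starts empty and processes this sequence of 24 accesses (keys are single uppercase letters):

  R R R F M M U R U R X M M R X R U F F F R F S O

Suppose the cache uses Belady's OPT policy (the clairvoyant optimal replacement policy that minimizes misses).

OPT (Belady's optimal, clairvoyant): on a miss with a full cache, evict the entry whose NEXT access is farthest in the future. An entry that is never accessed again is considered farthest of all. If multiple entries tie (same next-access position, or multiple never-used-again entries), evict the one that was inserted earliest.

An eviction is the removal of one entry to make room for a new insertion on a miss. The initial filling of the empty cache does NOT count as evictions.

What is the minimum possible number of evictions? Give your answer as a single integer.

Answer: 2

Derivation:
OPT (Belady) simulation (capacity=5):
  1. access R: MISS. Cache: [R]
  2. access R: HIT. Next use of R: step 3. Cache: [R]
  3. access R: HIT. Next use of R: step 8. Cache: [R]
  4. access F: MISS. Cache: [R F]
  5. access M: MISS. Cache: [R F M]
  6. access M: HIT. Next use of M: step 12. Cache: [R F M]
  7. access U: MISS. Cache: [R F M U]
  8. access R: HIT. Next use of R: step 10. Cache: [R F M U]
  9. access U: HIT. Next use of U: step 17. Cache: [R F M U]
  10. access R: HIT. Next use of R: step 14. Cache: [R F M U]
  11. access X: MISS. Cache: [R F M U X]
  12. access M: HIT. Next use of M: step 13. Cache: [R F M U X]
  13. access M: HIT. Next use of M: never. Cache: [R F M U X]
  14. access R: HIT. Next use of R: step 16. Cache: [R F M U X]
  15. access X: HIT. Next use of X: never. Cache: [R F M U X]
  16. access R: HIT. Next use of R: step 21. Cache: [R F M U X]
  17. access U: HIT. Next use of U: never. Cache: [R F M U X]
  18. access F: HIT. Next use of F: step 19. Cache: [R F M U X]
  19. access F: HIT. Next use of F: step 20. Cache: [R F M U X]
  20. access F: HIT. Next use of F: step 22. Cache: [R F M U X]
  21. access R: HIT. Next use of R: never. Cache: [R F M U X]
  22. access F: HIT. Next use of F: never. Cache: [R F M U X]
  23. access S: MISS, evict R (next use: never). Cache: [F M U X S]
  24. access O: MISS, evict F (next use: never). Cache: [M U X S O]
Total: 17 hits, 7 misses, 2 evictions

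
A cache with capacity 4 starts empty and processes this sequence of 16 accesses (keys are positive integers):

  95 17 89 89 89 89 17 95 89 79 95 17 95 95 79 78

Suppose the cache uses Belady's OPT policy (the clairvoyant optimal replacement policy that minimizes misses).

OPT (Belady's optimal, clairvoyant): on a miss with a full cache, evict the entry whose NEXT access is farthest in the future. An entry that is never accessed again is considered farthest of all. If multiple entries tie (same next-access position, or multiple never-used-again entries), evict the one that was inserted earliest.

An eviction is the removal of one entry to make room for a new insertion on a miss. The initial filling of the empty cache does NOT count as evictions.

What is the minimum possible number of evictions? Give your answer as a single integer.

OPT (Belady) simulation (capacity=4):
  1. access 95: MISS. Cache: [95]
  2. access 17: MISS. Cache: [95 17]
  3. access 89: MISS. Cache: [95 17 89]
  4. access 89: HIT. Next use of 89: step 5. Cache: [95 17 89]
  5. access 89: HIT. Next use of 89: step 6. Cache: [95 17 89]
  6. access 89: HIT. Next use of 89: step 9. Cache: [95 17 89]
  7. access 17: HIT. Next use of 17: step 12. Cache: [95 17 89]
  8. access 95: HIT. Next use of 95: step 11. Cache: [95 17 89]
  9. access 89: HIT. Next use of 89: never. Cache: [95 17 89]
  10. access 79: MISS. Cache: [95 17 89 79]
  11. access 95: HIT. Next use of 95: step 13. Cache: [95 17 89 79]
  12. access 17: HIT. Next use of 17: never. Cache: [95 17 89 79]
  13. access 95: HIT. Next use of 95: step 14. Cache: [95 17 89 79]
  14. access 95: HIT. Next use of 95: never. Cache: [95 17 89 79]
  15. access 79: HIT. Next use of 79: never. Cache: [95 17 89 79]
  16. access 78: MISS, evict 95 (next use: never). Cache: [17 89 79 78]
Total: 11 hits, 5 misses, 1 evictions

Answer: 1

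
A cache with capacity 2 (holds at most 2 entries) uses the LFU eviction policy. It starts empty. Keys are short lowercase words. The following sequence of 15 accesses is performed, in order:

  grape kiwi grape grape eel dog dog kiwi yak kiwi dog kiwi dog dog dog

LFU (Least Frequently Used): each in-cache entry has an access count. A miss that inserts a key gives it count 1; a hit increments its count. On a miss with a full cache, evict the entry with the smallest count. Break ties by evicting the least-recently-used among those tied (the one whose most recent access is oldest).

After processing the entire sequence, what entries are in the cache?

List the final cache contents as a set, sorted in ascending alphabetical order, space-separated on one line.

Answer: dog grape

Derivation:
LFU simulation (capacity=2):
  1. access grape: MISS. Cache: [grape(c=1)]
  2. access kiwi: MISS. Cache: [grape(c=1) kiwi(c=1)]
  3. access grape: HIT, count now 2. Cache: [kiwi(c=1) grape(c=2)]
  4. access grape: HIT, count now 3. Cache: [kiwi(c=1) grape(c=3)]
  5. access eel: MISS, evict kiwi(c=1). Cache: [eel(c=1) grape(c=3)]
  6. access dog: MISS, evict eel(c=1). Cache: [dog(c=1) grape(c=3)]
  7. access dog: HIT, count now 2. Cache: [dog(c=2) grape(c=3)]
  8. access kiwi: MISS, evict dog(c=2). Cache: [kiwi(c=1) grape(c=3)]
  9. access yak: MISS, evict kiwi(c=1). Cache: [yak(c=1) grape(c=3)]
  10. access kiwi: MISS, evict yak(c=1). Cache: [kiwi(c=1) grape(c=3)]
  11. access dog: MISS, evict kiwi(c=1). Cache: [dog(c=1) grape(c=3)]
  12. access kiwi: MISS, evict dog(c=1). Cache: [kiwi(c=1) grape(c=3)]
  13. access dog: MISS, evict kiwi(c=1). Cache: [dog(c=1) grape(c=3)]
  14. access dog: HIT, count now 2. Cache: [dog(c=2) grape(c=3)]
  15. access dog: HIT, count now 3. Cache: [grape(c=3) dog(c=3)]
Total: 5 hits, 10 misses, 8 evictions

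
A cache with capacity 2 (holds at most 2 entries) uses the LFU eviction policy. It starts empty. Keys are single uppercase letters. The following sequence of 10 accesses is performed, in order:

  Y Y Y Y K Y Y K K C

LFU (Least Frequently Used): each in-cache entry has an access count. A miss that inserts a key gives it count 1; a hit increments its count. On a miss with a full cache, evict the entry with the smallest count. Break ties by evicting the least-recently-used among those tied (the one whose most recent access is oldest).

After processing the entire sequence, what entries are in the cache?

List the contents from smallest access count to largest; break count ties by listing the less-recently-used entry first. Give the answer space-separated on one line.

Answer: C Y

Derivation:
LFU simulation (capacity=2):
  1. access Y: MISS. Cache: [Y(c=1)]
  2. access Y: HIT, count now 2. Cache: [Y(c=2)]
  3. access Y: HIT, count now 3. Cache: [Y(c=3)]
  4. access Y: HIT, count now 4. Cache: [Y(c=4)]
  5. access K: MISS. Cache: [K(c=1) Y(c=4)]
  6. access Y: HIT, count now 5. Cache: [K(c=1) Y(c=5)]
  7. access Y: HIT, count now 6. Cache: [K(c=1) Y(c=6)]
  8. access K: HIT, count now 2. Cache: [K(c=2) Y(c=6)]
  9. access K: HIT, count now 3. Cache: [K(c=3) Y(c=6)]
  10. access C: MISS, evict K(c=3). Cache: [C(c=1) Y(c=6)]
Total: 7 hits, 3 misses, 1 evictions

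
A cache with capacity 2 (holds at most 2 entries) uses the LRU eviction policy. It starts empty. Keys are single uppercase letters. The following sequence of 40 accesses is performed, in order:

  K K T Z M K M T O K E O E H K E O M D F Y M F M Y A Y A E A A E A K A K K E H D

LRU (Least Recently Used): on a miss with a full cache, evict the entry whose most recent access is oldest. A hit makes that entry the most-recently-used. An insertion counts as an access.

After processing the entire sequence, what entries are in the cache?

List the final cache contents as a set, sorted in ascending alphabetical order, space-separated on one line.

LRU simulation (capacity=2):
  1. access K: MISS. Cache (LRU->MRU): [K]
  2. access K: HIT. Cache (LRU->MRU): [K]
  3. access T: MISS. Cache (LRU->MRU): [K T]
  4. access Z: MISS, evict K. Cache (LRU->MRU): [T Z]
  5. access M: MISS, evict T. Cache (LRU->MRU): [Z M]
  6. access K: MISS, evict Z. Cache (LRU->MRU): [M K]
  7. access M: HIT. Cache (LRU->MRU): [K M]
  8. access T: MISS, evict K. Cache (LRU->MRU): [M T]
  9. access O: MISS, evict M. Cache (LRU->MRU): [T O]
  10. access K: MISS, evict T. Cache (LRU->MRU): [O K]
  11. access E: MISS, evict O. Cache (LRU->MRU): [K E]
  12. access O: MISS, evict K. Cache (LRU->MRU): [E O]
  13. access E: HIT. Cache (LRU->MRU): [O E]
  14. access H: MISS, evict O. Cache (LRU->MRU): [E H]
  15. access K: MISS, evict E. Cache (LRU->MRU): [H K]
  16. access E: MISS, evict H. Cache (LRU->MRU): [K E]
  17. access O: MISS, evict K. Cache (LRU->MRU): [E O]
  18. access M: MISS, evict E. Cache (LRU->MRU): [O M]
  19. access D: MISS, evict O. Cache (LRU->MRU): [M D]
  20. access F: MISS, evict M. Cache (LRU->MRU): [D F]
  21. access Y: MISS, evict D. Cache (LRU->MRU): [F Y]
  22. access M: MISS, evict F. Cache (LRU->MRU): [Y M]
  23. access F: MISS, evict Y. Cache (LRU->MRU): [M F]
  24. access M: HIT. Cache (LRU->MRU): [F M]
  25. access Y: MISS, evict F. Cache (LRU->MRU): [M Y]
  26. access A: MISS, evict M. Cache (LRU->MRU): [Y A]
  27. access Y: HIT. Cache (LRU->MRU): [A Y]
  28. access A: HIT. Cache (LRU->MRU): [Y A]
  29. access E: MISS, evict Y. Cache (LRU->MRU): [A E]
  30. access A: HIT. Cache (LRU->MRU): [E A]
  31. access A: HIT. Cache (LRU->MRU): [E A]
  32. access E: HIT. Cache (LRU->MRU): [A E]
  33. access A: HIT. Cache (LRU->MRU): [E A]
  34. access K: MISS, evict E. Cache (LRU->MRU): [A K]
  35. access A: HIT. Cache (LRU->MRU): [K A]
  36. access K: HIT. Cache (LRU->MRU): [A K]
  37. access K: HIT. Cache (LRU->MRU): [A K]
  38. access E: MISS, evict A. Cache (LRU->MRU): [K E]
  39. access H: MISS, evict K. Cache (LRU->MRU): [E H]
  40. access D: MISS, evict E. Cache (LRU->MRU): [H D]
Total: 13 hits, 27 misses, 25 evictions

Answer: D H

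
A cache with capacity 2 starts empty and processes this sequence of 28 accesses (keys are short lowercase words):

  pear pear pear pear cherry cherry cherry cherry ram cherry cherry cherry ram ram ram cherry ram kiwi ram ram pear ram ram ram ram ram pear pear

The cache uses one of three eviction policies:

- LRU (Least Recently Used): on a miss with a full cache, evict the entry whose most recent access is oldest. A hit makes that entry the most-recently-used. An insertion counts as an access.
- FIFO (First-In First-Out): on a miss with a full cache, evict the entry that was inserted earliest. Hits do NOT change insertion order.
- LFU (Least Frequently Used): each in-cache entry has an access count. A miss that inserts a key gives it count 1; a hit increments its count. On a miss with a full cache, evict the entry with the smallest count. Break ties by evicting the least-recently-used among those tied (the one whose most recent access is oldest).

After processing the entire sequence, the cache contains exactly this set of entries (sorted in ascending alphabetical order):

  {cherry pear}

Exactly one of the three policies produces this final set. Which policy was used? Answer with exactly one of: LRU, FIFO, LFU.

Simulating under each policy and comparing final sets:
  LRU: final set = {pear ram} -> differs
  FIFO: final set = {pear ram} -> differs
  LFU: final set = {cherry pear} -> MATCHES target
Only LFU produces the target set.

Answer: LFU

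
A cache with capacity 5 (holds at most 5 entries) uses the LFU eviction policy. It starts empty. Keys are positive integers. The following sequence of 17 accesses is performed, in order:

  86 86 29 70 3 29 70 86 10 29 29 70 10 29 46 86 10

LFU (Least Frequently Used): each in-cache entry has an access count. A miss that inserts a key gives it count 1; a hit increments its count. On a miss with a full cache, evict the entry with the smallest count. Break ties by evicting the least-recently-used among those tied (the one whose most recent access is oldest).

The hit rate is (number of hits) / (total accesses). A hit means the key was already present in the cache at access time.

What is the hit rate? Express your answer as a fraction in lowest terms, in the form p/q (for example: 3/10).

LFU simulation (capacity=5):
  1. access 86: MISS. Cache: [86(c=1)]
  2. access 86: HIT, count now 2. Cache: [86(c=2)]
  3. access 29: MISS. Cache: [29(c=1) 86(c=2)]
  4. access 70: MISS. Cache: [29(c=1) 70(c=1) 86(c=2)]
  5. access 3: MISS. Cache: [29(c=1) 70(c=1) 3(c=1) 86(c=2)]
  6. access 29: HIT, count now 2. Cache: [70(c=1) 3(c=1) 86(c=2) 29(c=2)]
  7. access 70: HIT, count now 2. Cache: [3(c=1) 86(c=2) 29(c=2) 70(c=2)]
  8. access 86: HIT, count now 3. Cache: [3(c=1) 29(c=2) 70(c=2) 86(c=3)]
  9. access 10: MISS. Cache: [3(c=1) 10(c=1) 29(c=2) 70(c=2) 86(c=3)]
  10. access 29: HIT, count now 3. Cache: [3(c=1) 10(c=1) 70(c=2) 86(c=3) 29(c=3)]
  11. access 29: HIT, count now 4. Cache: [3(c=1) 10(c=1) 70(c=2) 86(c=3) 29(c=4)]
  12. access 70: HIT, count now 3. Cache: [3(c=1) 10(c=1) 86(c=3) 70(c=3) 29(c=4)]
  13. access 10: HIT, count now 2. Cache: [3(c=1) 10(c=2) 86(c=3) 70(c=3) 29(c=4)]
  14. access 29: HIT, count now 5. Cache: [3(c=1) 10(c=2) 86(c=3) 70(c=3) 29(c=5)]
  15. access 46: MISS, evict 3(c=1). Cache: [46(c=1) 10(c=2) 86(c=3) 70(c=3) 29(c=5)]
  16. access 86: HIT, count now 4. Cache: [46(c=1) 10(c=2) 70(c=3) 86(c=4) 29(c=5)]
  17. access 10: HIT, count now 3. Cache: [46(c=1) 70(c=3) 10(c=3) 86(c=4) 29(c=5)]
Total: 11 hits, 6 misses, 1 evictions

Hit rate = 11/17

Answer: 11/17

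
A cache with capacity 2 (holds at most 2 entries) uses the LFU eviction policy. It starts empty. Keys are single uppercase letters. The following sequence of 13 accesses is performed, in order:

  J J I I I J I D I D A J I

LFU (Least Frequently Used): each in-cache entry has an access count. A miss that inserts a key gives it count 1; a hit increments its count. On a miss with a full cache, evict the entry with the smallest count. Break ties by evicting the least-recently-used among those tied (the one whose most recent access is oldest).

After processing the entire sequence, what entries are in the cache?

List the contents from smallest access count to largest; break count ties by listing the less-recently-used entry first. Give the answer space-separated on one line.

LFU simulation (capacity=2):
  1. access J: MISS. Cache: [J(c=1)]
  2. access J: HIT, count now 2. Cache: [J(c=2)]
  3. access I: MISS. Cache: [I(c=1) J(c=2)]
  4. access I: HIT, count now 2. Cache: [J(c=2) I(c=2)]
  5. access I: HIT, count now 3. Cache: [J(c=2) I(c=3)]
  6. access J: HIT, count now 3. Cache: [I(c=3) J(c=3)]
  7. access I: HIT, count now 4. Cache: [J(c=3) I(c=4)]
  8. access D: MISS, evict J(c=3). Cache: [D(c=1) I(c=4)]
  9. access I: HIT, count now 5. Cache: [D(c=1) I(c=5)]
  10. access D: HIT, count now 2. Cache: [D(c=2) I(c=5)]
  11. access A: MISS, evict D(c=2). Cache: [A(c=1) I(c=5)]
  12. access J: MISS, evict A(c=1). Cache: [J(c=1) I(c=5)]
  13. access I: HIT, count now 6. Cache: [J(c=1) I(c=6)]
Total: 8 hits, 5 misses, 3 evictions

Answer: J I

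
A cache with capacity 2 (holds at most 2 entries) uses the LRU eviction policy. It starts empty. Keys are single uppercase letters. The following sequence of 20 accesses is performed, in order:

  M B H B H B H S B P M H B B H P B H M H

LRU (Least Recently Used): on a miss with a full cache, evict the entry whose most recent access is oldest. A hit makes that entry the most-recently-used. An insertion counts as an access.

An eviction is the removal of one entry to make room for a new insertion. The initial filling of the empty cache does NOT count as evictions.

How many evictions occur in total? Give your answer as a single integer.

Answer: 11

Derivation:
LRU simulation (capacity=2):
  1. access M: MISS. Cache (LRU->MRU): [M]
  2. access B: MISS. Cache (LRU->MRU): [M B]
  3. access H: MISS, evict M. Cache (LRU->MRU): [B H]
  4. access B: HIT. Cache (LRU->MRU): [H B]
  5. access H: HIT. Cache (LRU->MRU): [B H]
  6. access B: HIT. Cache (LRU->MRU): [H B]
  7. access H: HIT. Cache (LRU->MRU): [B H]
  8. access S: MISS, evict B. Cache (LRU->MRU): [H S]
  9. access B: MISS, evict H. Cache (LRU->MRU): [S B]
  10. access P: MISS, evict S. Cache (LRU->MRU): [B P]
  11. access M: MISS, evict B. Cache (LRU->MRU): [P M]
  12. access H: MISS, evict P. Cache (LRU->MRU): [M H]
  13. access B: MISS, evict M. Cache (LRU->MRU): [H B]
  14. access B: HIT. Cache (LRU->MRU): [H B]
  15. access H: HIT. Cache (LRU->MRU): [B H]
  16. access P: MISS, evict B. Cache (LRU->MRU): [H P]
  17. access B: MISS, evict H. Cache (LRU->MRU): [P B]
  18. access H: MISS, evict P. Cache (LRU->MRU): [B H]
  19. access M: MISS, evict B. Cache (LRU->MRU): [H M]
  20. access H: HIT. Cache (LRU->MRU): [M H]
Total: 7 hits, 13 misses, 11 evictions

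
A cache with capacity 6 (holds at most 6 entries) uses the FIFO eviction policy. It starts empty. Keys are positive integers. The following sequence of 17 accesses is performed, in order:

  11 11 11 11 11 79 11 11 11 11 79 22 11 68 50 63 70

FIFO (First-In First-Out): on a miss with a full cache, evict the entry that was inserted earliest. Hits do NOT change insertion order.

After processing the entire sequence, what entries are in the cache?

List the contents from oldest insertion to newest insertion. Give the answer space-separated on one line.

Answer: 79 22 68 50 63 70

Derivation:
FIFO simulation (capacity=6):
  1. access 11: MISS. Cache (old->new): [11]
  2. access 11: HIT. Cache (old->new): [11]
  3. access 11: HIT. Cache (old->new): [11]
  4. access 11: HIT. Cache (old->new): [11]
  5. access 11: HIT. Cache (old->new): [11]
  6. access 79: MISS. Cache (old->new): [11 79]
  7. access 11: HIT. Cache (old->new): [11 79]
  8. access 11: HIT. Cache (old->new): [11 79]
  9. access 11: HIT. Cache (old->new): [11 79]
  10. access 11: HIT. Cache (old->new): [11 79]
  11. access 79: HIT. Cache (old->new): [11 79]
  12. access 22: MISS. Cache (old->new): [11 79 22]
  13. access 11: HIT. Cache (old->new): [11 79 22]
  14. access 68: MISS. Cache (old->new): [11 79 22 68]
  15. access 50: MISS. Cache (old->new): [11 79 22 68 50]
  16. access 63: MISS. Cache (old->new): [11 79 22 68 50 63]
  17. access 70: MISS, evict 11. Cache (old->new): [79 22 68 50 63 70]
Total: 10 hits, 7 misses, 1 evictions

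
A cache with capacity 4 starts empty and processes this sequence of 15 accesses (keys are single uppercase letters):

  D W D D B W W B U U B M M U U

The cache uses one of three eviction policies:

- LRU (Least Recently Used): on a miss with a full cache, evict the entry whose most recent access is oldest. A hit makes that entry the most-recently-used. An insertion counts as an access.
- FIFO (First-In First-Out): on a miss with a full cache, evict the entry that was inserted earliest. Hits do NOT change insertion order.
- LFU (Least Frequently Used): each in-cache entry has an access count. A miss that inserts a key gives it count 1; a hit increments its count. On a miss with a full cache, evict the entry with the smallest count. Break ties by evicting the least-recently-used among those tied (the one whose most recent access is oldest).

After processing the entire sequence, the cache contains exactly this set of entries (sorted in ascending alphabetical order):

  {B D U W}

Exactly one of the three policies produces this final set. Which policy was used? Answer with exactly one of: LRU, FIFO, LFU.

Answer: LFU

Derivation:
Simulating under each policy and comparing final sets:
  LRU: final set = {B M U W} -> differs
  FIFO: final set = {B M U W} -> differs
  LFU: final set = {B D U W} -> MATCHES target
Only LFU produces the target set.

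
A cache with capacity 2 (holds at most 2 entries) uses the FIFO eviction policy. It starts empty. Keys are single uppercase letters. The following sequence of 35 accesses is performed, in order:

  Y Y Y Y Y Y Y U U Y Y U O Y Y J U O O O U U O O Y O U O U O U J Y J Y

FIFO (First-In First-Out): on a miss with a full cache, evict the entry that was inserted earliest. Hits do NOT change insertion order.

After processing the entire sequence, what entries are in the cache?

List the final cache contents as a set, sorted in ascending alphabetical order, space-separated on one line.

FIFO simulation (capacity=2):
  1. access Y: MISS. Cache (old->new): [Y]
  2. access Y: HIT. Cache (old->new): [Y]
  3. access Y: HIT. Cache (old->new): [Y]
  4. access Y: HIT. Cache (old->new): [Y]
  5. access Y: HIT. Cache (old->new): [Y]
  6. access Y: HIT. Cache (old->new): [Y]
  7. access Y: HIT. Cache (old->new): [Y]
  8. access U: MISS. Cache (old->new): [Y U]
  9. access U: HIT. Cache (old->new): [Y U]
  10. access Y: HIT. Cache (old->new): [Y U]
  11. access Y: HIT. Cache (old->new): [Y U]
  12. access U: HIT. Cache (old->new): [Y U]
  13. access O: MISS, evict Y. Cache (old->new): [U O]
  14. access Y: MISS, evict U. Cache (old->new): [O Y]
  15. access Y: HIT. Cache (old->new): [O Y]
  16. access J: MISS, evict O. Cache (old->new): [Y J]
  17. access U: MISS, evict Y. Cache (old->new): [J U]
  18. access O: MISS, evict J. Cache (old->new): [U O]
  19. access O: HIT. Cache (old->new): [U O]
  20. access O: HIT. Cache (old->new): [U O]
  21. access U: HIT. Cache (old->new): [U O]
  22. access U: HIT. Cache (old->new): [U O]
  23. access O: HIT. Cache (old->new): [U O]
  24. access O: HIT. Cache (old->new): [U O]
  25. access Y: MISS, evict U. Cache (old->new): [O Y]
  26. access O: HIT. Cache (old->new): [O Y]
  27. access U: MISS, evict O. Cache (old->new): [Y U]
  28. access O: MISS, evict Y. Cache (old->new): [U O]
  29. access U: HIT. Cache (old->new): [U O]
  30. access O: HIT. Cache (old->new): [U O]
  31. access U: HIT. Cache (old->new): [U O]
  32. access J: MISS, evict U. Cache (old->new): [O J]
  33. access Y: MISS, evict O. Cache (old->new): [J Y]
  34. access J: HIT. Cache (old->new): [J Y]
  35. access Y: HIT. Cache (old->new): [J Y]
Total: 23 hits, 12 misses, 10 evictions

Answer: J Y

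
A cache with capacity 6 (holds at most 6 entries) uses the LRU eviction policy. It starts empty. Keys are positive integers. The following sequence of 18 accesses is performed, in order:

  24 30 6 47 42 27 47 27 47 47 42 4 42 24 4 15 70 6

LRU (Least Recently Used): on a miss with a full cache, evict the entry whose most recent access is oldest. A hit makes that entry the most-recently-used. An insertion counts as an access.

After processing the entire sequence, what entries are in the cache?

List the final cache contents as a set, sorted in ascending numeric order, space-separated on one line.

Answer: 4 6 15 24 42 70

Derivation:
LRU simulation (capacity=6):
  1. access 24: MISS. Cache (LRU->MRU): [24]
  2. access 30: MISS. Cache (LRU->MRU): [24 30]
  3. access 6: MISS. Cache (LRU->MRU): [24 30 6]
  4. access 47: MISS. Cache (LRU->MRU): [24 30 6 47]
  5. access 42: MISS. Cache (LRU->MRU): [24 30 6 47 42]
  6. access 27: MISS. Cache (LRU->MRU): [24 30 6 47 42 27]
  7. access 47: HIT. Cache (LRU->MRU): [24 30 6 42 27 47]
  8. access 27: HIT. Cache (LRU->MRU): [24 30 6 42 47 27]
  9. access 47: HIT. Cache (LRU->MRU): [24 30 6 42 27 47]
  10. access 47: HIT. Cache (LRU->MRU): [24 30 6 42 27 47]
  11. access 42: HIT. Cache (LRU->MRU): [24 30 6 27 47 42]
  12. access 4: MISS, evict 24. Cache (LRU->MRU): [30 6 27 47 42 4]
  13. access 42: HIT. Cache (LRU->MRU): [30 6 27 47 4 42]
  14. access 24: MISS, evict 30. Cache (LRU->MRU): [6 27 47 4 42 24]
  15. access 4: HIT. Cache (LRU->MRU): [6 27 47 42 24 4]
  16. access 15: MISS, evict 6. Cache (LRU->MRU): [27 47 42 24 4 15]
  17. access 70: MISS, evict 27. Cache (LRU->MRU): [47 42 24 4 15 70]
  18. access 6: MISS, evict 47. Cache (LRU->MRU): [42 24 4 15 70 6]
Total: 7 hits, 11 misses, 5 evictions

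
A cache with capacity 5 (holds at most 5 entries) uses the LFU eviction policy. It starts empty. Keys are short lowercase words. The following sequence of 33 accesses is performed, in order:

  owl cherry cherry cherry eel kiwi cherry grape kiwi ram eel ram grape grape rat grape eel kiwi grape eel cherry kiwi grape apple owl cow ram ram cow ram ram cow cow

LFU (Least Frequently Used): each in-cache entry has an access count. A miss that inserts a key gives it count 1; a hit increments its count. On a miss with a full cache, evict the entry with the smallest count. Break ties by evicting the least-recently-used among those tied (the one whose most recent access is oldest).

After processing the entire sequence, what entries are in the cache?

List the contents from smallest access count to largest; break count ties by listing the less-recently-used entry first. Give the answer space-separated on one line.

LFU simulation (capacity=5):
  1. access owl: MISS. Cache: [owl(c=1)]
  2. access cherry: MISS. Cache: [owl(c=1) cherry(c=1)]
  3. access cherry: HIT, count now 2. Cache: [owl(c=1) cherry(c=2)]
  4. access cherry: HIT, count now 3. Cache: [owl(c=1) cherry(c=3)]
  5. access eel: MISS. Cache: [owl(c=1) eel(c=1) cherry(c=3)]
  6. access kiwi: MISS. Cache: [owl(c=1) eel(c=1) kiwi(c=1) cherry(c=3)]
  7. access cherry: HIT, count now 4. Cache: [owl(c=1) eel(c=1) kiwi(c=1) cherry(c=4)]
  8. access grape: MISS. Cache: [owl(c=1) eel(c=1) kiwi(c=1) grape(c=1) cherry(c=4)]
  9. access kiwi: HIT, count now 2. Cache: [owl(c=1) eel(c=1) grape(c=1) kiwi(c=2) cherry(c=4)]
  10. access ram: MISS, evict owl(c=1). Cache: [eel(c=1) grape(c=1) ram(c=1) kiwi(c=2) cherry(c=4)]
  11. access eel: HIT, count now 2. Cache: [grape(c=1) ram(c=1) kiwi(c=2) eel(c=2) cherry(c=4)]
  12. access ram: HIT, count now 2. Cache: [grape(c=1) kiwi(c=2) eel(c=2) ram(c=2) cherry(c=4)]
  13. access grape: HIT, count now 2. Cache: [kiwi(c=2) eel(c=2) ram(c=2) grape(c=2) cherry(c=4)]
  14. access grape: HIT, count now 3. Cache: [kiwi(c=2) eel(c=2) ram(c=2) grape(c=3) cherry(c=4)]
  15. access rat: MISS, evict kiwi(c=2). Cache: [rat(c=1) eel(c=2) ram(c=2) grape(c=3) cherry(c=4)]
  16. access grape: HIT, count now 4. Cache: [rat(c=1) eel(c=2) ram(c=2) cherry(c=4) grape(c=4)]
  17. access eel: HIT, count now 3. Cache: [rat(c=1) ram(c=2) eel(c=3) cherry(c=4) grape(c=4)]
  18. access kiwi: MISS, evict rat(c=1). Cache: [kiwi(c=1) ram(c=2) eel(c=3) cherry(c=4) grape(c=4)]
  19. access grape: HIT, count now 5. Cache: [kiwi(c=1) ram(c=2) eel(c=3) cherry(c=4) grape(c=5)]
  20. access eel: HIT, count now 4. Cache: [kiwi(c=1) ram(c=2) cherry(c=4) eel(c=4) grape(c=5)]
  21. access cherry: HIT, count now 5. Cache: [kiwi(c=1) ram(c=2) eel(c=4) grape(c=5) cherry(c=5)]
  22. access kiwi: HIT, count now 2. Cache: [ram(c=2) kiwi(c=2) eel(c=4) grape(c=5) cherry(c=5)]
  23. access grape: HIT, count now 6. Cache: [ram(c=2) kiwi(c=2) eel(c=4) cherry(c=5) grape(c=6)]
  24. access apple: MISS, evict ram(c=2). Cache: [apple(c=1) kiwi(c=2) eel(c=4) cherry(c=5) grape(c=6)]
  25. access owl: MISS, evict apple(c=1). Cache: [owl(c=1) kiwi(c=2) eel(c=4) cherry(c=5) grape(c=6)]
  26. access cow: MISS, evict owl(c=1). Cache: [cow(c=1) kiwi(c=2) eel(c=4) cherry(c=5) grape(c=6)]
  27. access ram: MISS, evict cow(c=1). Cache: [ram(c=1) kiwi(c=2) eel(c=4) cherry(c=5) grape(c=6)]
  28. access ram: HIT, count now 2. Cache: [kiwi(c=2) ram(c=2) eel(c=4) cherry(c=5) grape(c=6)]
  29. access cow: MISS, evict kiwi(c=2). Cache: [cow(c=1) ram(c=2) eel(c=4) cherry(c=5) grape(c=6)]
  30. access ram: HIT, count now 3. Cache: [cow(c=1) ram(c=3) eel(c=4) cherry(c=5) grape(c=6)]
  31. access ram: HIT, count now 4. Cache: [cow(c=1) eel(c=4) ram(c=4) cherry(c=5) grape(c=6)]
  32. access cow: HIT, count now 2. Cache: [cow(c=2) eel(c=4) ram(c=4) cherry(c=5) grape(c=6)]
  33. access cow: HIT, count now 3. Cache: [cow(c=3) eel(c=4) ram(c=4) cherry(c=5) grape(c=6)]
Total: 20 hits, 13 misses, 8 evictions

Answer: cow eel ram cherry grape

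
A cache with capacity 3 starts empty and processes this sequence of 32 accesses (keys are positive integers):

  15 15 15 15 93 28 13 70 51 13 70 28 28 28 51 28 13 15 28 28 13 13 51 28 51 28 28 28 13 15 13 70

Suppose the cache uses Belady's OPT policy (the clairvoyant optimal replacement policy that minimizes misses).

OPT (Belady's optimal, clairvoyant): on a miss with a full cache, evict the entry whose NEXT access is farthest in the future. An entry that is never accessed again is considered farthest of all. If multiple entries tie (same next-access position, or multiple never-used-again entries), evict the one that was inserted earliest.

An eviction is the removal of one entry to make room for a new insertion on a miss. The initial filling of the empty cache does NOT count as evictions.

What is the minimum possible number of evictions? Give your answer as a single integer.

Answer: 8

Derivation:
OPT (Belady) simulation (capacity=3):
  1. access 15: MISS. Cache: [15]
  2. access 15: HIT. Next use of 15: step 3. Cache: [15]
  3. access 15: HIT. Next use of 15: step 4. Cache: [15]
  4. access 15: HIT. Next use of 15: step 18. Cache: [15]
  5. access 93: MISS. Cache: [15 93]
  6. access 28: MISS. Cache: [15 93 28]
  7. access 13: MISS, evict 93 (next use: never). Cache: [15 28 13]
  8. access 70: MISS, evict 15 (next use: step 18). Cache: [28 13 70]
  9. access 51: MISS, evict 28 (next use: step 12). Cache: [13 70 51]
  10. access 13: HIT. Next use of 13: step 17. Cache: [13 70 51]
  11. access 70: HIT. Next use of 70: step 32. Cache: [13 70 51]
  12. access 28: MISS, evict 70 (next use: step 32). Cache: [13 51 28]
  13. access 28: HIT. Next use of 28: step 14. Cache: [13 51 28]
  14. access 28: HIT. Next use of 28: step 16. Cache: [13 51 28]
  15. access 51: HIT. Next use of 51: step 23. Cache: [13 51 28]
  16. access 28: HIT. Next use of 28: step 19. Cache: [13 51 28]
  17. access 13: HIT. Next use of 13: step 21. Cache: [13 51 28]
  18. access 15: MISS, evict 51 (next use: step 23). Cache: [13 28 15]
  19. access 28: HIT. Next use of 28: step 20. Cache: [13 28 15]
  20. access 28: HIT. Next use of 28: step 24. Cache: [13 28 15]
  21. access 13: HIT. Next use of 13: step 22. Cache: [13 28 15]
  22. access 13: HIT. Next use of 13: step 29. Cache: [13 28 15]
  23. access 51: MISS, evict 15 (next use: step 30). Cache: [13 28 51]
  24. access 28: HIT. Next use of 28: step 26. Cache: [13 28 51]
  25. access 51: HIT. Next use of 51: never. Cache: [13 28 51]
  26. access 28: HIT. Next use of 28: step 27. Cache: [13 28 51]
  27. access 28: HIT. Next use of 28: step 28. Cache: [13 28 51]
  28. access 28: HIT. Next use of 28: never. Cache: [13 28 51]
  29. access 13: HIT. Next use of 13: step 31. Cache: [13 28 51]
  30. access 15: MISS, evict 28 (next use: never). Cache: [13 51 15]
  31. access 13: HIT. Next use of 13: never. Cache: [13 51 15]
  32. access 70: MISS, evict 13 (next use: never). Cache: [51 15 70]
Total: 21 hits, 11 misses, 8 evictions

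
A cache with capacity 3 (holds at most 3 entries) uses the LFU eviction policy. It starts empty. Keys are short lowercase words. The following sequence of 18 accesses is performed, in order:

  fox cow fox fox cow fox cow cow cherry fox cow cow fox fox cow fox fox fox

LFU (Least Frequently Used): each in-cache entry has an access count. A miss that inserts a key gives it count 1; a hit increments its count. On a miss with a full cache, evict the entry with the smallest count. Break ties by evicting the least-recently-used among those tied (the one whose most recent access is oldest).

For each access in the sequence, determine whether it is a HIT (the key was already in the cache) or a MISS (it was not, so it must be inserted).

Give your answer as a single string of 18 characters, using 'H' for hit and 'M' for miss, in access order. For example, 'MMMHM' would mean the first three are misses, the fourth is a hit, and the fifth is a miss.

LFU simulation (capacity=3):
  1. access fox: MISS. Cache: [fox(c=1)]
  2. access cow: MISS. Cache: [fox(c=1) cow(c=1)]
  3. access fox: HIT, count now 2. Cache: [cow(c=1) fox(c=2)]
  4. access fox: HIT, count now 3. Cache: [cow(c=1) fox(c=3)]
  5. access cow: HIT, count now 2. Cache: [cow(c=2) fox(c=3)]
  6. access fox: HIT, count now 4. Cache: [cow(c=2) fox(c=4)]
  7. access cow: HIT, count now 3. Cache: [cow(c=3) fox(c=4)]
  8. access cow: HIT, count now 4. Cache: [fox(c=4) cow(c=4)]
  9. access cherry: MISS. Cache: [cherry(c=1) fox(c=4) cow(c=4)]
  10. access fox: HIT, count now 5. Cache: [cherry(c=1) cow(c=4) fox(c=5)]
  11. access cow: HIT, count now 5. Cache: [cherry(c=1) fox(c=5) cow(c=5)]
  12. access cow: HIT, count now 6. Cache: [cherry(c=1) fox(c=5) cow(c=6)]
  13. access fox: HIT, count now 6. Cache: [cherry(c=1) cow(c=6) fox(c=6)]
  14. access fox: HIT, count now 7. Cache: [cherry(c=1) cow(c=6) fox(c=7)]
  15. access cow: HIT, count now 7. Cache: [cherry(c=1) fox(c=7) cow(c=7)]
  16. access fox: HIT, count now 8. Cache: [cherry(c=1) cow(c=7) fox(c=8)]
  17. access fox: HIT, count now 9. Cache: [cherry(c=1) cow(c=7) fox(c=9)]
  18. access fox: HIT, count now 10. Cache: [cherry(c=1) cow(c=7) fox(c=10)]
Total: 15 hits, 3 misses, 0 evictions

Answer: MMHHHHHHMHHHHHHHHH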